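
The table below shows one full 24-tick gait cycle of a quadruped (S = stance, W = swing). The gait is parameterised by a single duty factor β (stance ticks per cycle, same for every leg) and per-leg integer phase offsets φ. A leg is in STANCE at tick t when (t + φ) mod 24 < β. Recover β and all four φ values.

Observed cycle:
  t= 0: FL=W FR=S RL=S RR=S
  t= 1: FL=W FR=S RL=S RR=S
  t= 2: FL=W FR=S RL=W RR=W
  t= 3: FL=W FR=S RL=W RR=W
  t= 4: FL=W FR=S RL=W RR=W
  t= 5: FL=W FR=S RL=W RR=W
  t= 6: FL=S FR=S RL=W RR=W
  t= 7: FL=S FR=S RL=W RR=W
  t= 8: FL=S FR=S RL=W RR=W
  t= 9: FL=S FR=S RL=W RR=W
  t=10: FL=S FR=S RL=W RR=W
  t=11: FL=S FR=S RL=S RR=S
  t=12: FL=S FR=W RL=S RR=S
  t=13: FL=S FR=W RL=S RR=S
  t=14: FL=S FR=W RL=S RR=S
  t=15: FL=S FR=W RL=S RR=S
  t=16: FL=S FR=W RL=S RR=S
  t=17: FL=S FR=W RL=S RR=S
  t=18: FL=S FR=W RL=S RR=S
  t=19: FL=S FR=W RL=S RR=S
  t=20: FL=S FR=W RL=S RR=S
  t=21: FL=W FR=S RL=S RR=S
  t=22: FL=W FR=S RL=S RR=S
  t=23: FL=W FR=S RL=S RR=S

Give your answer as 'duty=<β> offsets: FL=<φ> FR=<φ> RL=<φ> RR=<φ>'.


duty=15 offsets: FL=18 FR=3 RL=13 RR=13

duty β = stance ticks per leg = 15
FL: stance ticks = 15; W→S at t=6 → φ=18
FR: stance ticks = 15; W→S at t=21 → φ=3
RL: stance ticks = 15; W→S at t=11 → φ=13
RR: stance ticks = 15; W→S at t=11 → φ=13


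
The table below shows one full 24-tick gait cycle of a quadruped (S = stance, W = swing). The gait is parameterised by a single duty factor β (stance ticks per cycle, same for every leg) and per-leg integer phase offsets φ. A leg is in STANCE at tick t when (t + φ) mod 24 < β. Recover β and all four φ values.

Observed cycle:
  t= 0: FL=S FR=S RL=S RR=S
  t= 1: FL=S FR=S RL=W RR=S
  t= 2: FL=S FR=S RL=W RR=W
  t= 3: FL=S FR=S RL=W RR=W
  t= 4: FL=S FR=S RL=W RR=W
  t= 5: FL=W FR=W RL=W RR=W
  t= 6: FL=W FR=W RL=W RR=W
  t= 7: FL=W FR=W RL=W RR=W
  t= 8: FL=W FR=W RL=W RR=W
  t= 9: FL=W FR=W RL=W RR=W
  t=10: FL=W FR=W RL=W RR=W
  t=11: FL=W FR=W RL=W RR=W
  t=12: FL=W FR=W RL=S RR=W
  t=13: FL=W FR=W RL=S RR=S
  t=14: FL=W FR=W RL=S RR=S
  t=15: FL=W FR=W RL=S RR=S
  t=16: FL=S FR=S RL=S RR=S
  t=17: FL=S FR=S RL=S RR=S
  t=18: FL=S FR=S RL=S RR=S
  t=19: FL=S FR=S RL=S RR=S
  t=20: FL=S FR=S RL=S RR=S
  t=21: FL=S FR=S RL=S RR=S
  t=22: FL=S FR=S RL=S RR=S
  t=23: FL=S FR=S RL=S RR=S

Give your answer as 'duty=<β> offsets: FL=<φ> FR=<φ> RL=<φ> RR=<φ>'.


duty β = stance ticks per leg = 13
FL: stance ticks = 13; W→S at t=16 → φ=8
FR: stance ticks = 13; W→S at t=16 → φ=8
RL: stance ticks = 13; W→S at t=12 → φ=12
RR: stance ticks = 13; W→S at t=13 → φ=11

duty=13 offsets: FL=8 FR=8 RL=12 RR=11


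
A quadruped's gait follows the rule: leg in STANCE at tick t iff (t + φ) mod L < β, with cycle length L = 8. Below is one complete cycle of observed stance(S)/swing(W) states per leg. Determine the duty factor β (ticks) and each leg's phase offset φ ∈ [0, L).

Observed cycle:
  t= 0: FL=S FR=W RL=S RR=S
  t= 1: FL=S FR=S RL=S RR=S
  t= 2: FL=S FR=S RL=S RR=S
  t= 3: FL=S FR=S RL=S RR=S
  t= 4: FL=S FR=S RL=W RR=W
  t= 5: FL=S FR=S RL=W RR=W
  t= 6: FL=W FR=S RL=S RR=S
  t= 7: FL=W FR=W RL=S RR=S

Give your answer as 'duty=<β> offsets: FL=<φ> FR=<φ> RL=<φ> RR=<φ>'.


duty β = stance ticks per leg = 6
FL: stance ticks = 6; W→S at t=0 → φ=0
FR: stance ticks = 6; W→S at t=1 → φ=7
RL: stance ticks = 6; W→S at t=6 → φ=2
RR: stance ticks = 6; W→S at t=6 → φ=2

duty=6 offsets: FL=0 FR=7 RL=2 RR=2


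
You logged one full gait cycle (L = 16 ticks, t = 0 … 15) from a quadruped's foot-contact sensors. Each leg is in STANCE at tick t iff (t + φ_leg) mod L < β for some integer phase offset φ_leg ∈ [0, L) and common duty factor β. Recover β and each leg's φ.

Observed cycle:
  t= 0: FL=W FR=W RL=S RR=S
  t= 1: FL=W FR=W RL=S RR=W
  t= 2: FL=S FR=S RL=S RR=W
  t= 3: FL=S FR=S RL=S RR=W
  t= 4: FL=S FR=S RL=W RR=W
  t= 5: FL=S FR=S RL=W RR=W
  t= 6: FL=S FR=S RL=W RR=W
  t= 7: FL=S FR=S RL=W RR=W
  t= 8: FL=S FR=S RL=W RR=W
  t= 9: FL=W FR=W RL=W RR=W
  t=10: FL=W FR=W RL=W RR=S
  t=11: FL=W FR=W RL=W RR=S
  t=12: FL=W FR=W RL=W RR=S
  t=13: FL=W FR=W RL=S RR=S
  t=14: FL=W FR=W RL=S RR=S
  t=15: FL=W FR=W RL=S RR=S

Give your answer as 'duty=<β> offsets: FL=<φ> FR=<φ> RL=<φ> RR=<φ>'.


duty=7 offsets: FL=14 FR=14 RL=3 RR=6

duty β = stance ticks per leg = 7
FL: stance ticks = 7; W→S at t=2 → φ=14
FR: stance ticks = 7; W→S at t=2 → φ=14
RL: stance ticks = 7; W→S at t=13 → φ=3
RR: stance ticks = 7; W→S at t=10 → φ=6


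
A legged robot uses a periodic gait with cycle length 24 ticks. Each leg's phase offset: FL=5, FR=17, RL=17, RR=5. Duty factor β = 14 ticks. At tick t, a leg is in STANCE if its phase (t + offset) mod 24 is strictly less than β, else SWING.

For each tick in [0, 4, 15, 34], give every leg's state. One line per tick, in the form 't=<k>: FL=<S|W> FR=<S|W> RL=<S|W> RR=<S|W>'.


t=0: FL=S FR=W RL=W RR=S
t=4: FL=S FR=W RL=W RR=S
t=15: FL=W FR=S RL=S RR=W
t=34: FL=W FR=S RL=S RR=W

t=0: phase=(5,17,17,5) vs β=14 → FL=S FR=W RL=W RR=S
t=4: phase=(9,21,21,9) vs β=14 → FL=S FR=W RL=W RR=S
t=15: phase=(20,8,8,20) vs β=14 → FL=W FR=S RL=S RR=W
t=34: phase=(15,3,3,15) vs β=14 → FL=W FR=S RL=S RR=W


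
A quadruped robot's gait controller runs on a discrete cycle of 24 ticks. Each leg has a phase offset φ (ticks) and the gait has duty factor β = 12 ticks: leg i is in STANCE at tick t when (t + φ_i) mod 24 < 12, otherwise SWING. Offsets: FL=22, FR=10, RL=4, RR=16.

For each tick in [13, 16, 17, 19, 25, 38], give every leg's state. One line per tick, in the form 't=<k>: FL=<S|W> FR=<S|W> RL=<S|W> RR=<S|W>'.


t=13: phase=(11,23,17,5) vs β=12 → FL=S FR=W RL=W RR=S
t=16: phase=(14,2,20,8) vs β=12 → FL=W FR=S RL=W RR=S
t=17: phase=(15,3,21,9) vs β=12 → FL=W FR=S RL=W RR=S
t=19: phase=(17,5,23,11) vs β=12 → FL=W FR=S RL=W RR=S
t=25: phase=(23,11,5,17) vs β=12 → FL=W FR=S RL=S RR=W
t=38: phase=(12,0,18,6) vs β=12 → FL=W FR=S RL=W RR=S

t=13: FL=S FR=W RL=W RR=S
t=16: FL=W FR=S RL=W RR=S
t=17: FL=W FR=S RL=W RR=S
t=19: FL=W FR=S RL=W RR=S
t=25: FL=W FR=S RL=S RR=W
t=38: FL=W FR=S RL=W RR=S


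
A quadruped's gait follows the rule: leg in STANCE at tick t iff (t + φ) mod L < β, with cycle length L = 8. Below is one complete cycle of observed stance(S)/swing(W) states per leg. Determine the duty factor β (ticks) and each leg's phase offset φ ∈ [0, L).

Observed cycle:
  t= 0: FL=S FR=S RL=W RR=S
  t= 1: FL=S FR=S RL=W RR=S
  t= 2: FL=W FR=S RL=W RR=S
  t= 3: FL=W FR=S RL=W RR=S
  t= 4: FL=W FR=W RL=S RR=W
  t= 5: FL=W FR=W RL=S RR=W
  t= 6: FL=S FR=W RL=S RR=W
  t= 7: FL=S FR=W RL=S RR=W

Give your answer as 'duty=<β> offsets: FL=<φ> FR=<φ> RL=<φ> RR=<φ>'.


duty β = stance ticks per leg = 4
FL: stance ticks = 4; W→S at t=6 → φ=2
FR: stance ticks = 4; W→S at t=0 → φ=0
RL: stance ticks = 4; W→S at t=4 → φ=4
RR: stance ticks = 4; W→S at t=0 → φ=0

duty=4 offsets: FL=2 FR=0 RL=4 RR=0


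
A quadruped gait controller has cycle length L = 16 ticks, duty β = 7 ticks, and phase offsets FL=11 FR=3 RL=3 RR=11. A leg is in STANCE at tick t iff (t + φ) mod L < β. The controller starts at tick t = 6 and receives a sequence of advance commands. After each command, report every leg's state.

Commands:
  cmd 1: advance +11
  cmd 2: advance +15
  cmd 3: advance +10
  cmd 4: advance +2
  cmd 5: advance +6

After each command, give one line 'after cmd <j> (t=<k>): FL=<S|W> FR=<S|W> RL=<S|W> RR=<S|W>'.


start t=6: FL=S FR=W RL=W RR=S
cmd 1: advance +11 → t=17, phase=(12,4,4,12) → FL=W FR=S RL=S RR=W
cmd 2: advance +15 → t=32, phase=(11,3,3,11) → FL=W FR=S RL=S RR=W
cmd 3: advance +10 → t=42, phase=(5,13,13,5) → FL=S FR=W RL=W RR=S
cmd 4: advance +2 → t=44, phase=(7,15,15,7) → FL=W FR=W RL=W RR=W
cmd 5: advance +6 → t=50, phase=(13,5,5,13) → FL=W FR=S RL=S RR=W

after cmd 1 (t=17): FL=W FR=S RL=S RR=W
after cmd 2 (t=32): FL=W FR=S RL=S RR=W
after cmd 3 (t=42): FL=S FR=W RL=W RR=S
after cmd 4 (t=44): FL=W FR=W RL=W RR=W
after cmd 5 (t=50): FL=W FR=S RL=S RR=W


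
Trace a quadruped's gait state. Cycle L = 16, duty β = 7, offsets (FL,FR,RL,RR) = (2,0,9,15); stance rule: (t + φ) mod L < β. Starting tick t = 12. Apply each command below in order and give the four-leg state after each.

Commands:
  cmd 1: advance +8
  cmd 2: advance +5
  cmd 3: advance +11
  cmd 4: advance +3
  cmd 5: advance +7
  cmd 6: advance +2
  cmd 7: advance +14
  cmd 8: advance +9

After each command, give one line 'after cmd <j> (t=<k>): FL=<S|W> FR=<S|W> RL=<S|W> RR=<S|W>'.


start t=12: FL=W FR=W RL=S RR=W
cmd 1: advance +8 → t=20, phase=(6,4,13,3) → FL=S FR=S RL=W RR=S
cmd 2: advance +5 → t=25, phase=(11,9,2,8) → FL=W FR=W RL=S RR=W
cmd 3: advance +11 → t=36, phase=(6,4,13,3) → FL=S FR=S RL=W RR=S
cmd 4: advance +3 → t=39, phase=(9,7,0,6) → FL=W FR=W RL=S RR=S
cmd 5: advance +7 → t=46, phase=(0,14,7,13) → FL=S FR=W RL=W RR=W
cmd 6: advance +2 → t=48, phase=(2,0,9,15) → FL=S FR=S RL=W RR=W
cmd 7: advance +14 → t=62, phase=(0,14,7,13) → FL=S FR=W RL=W RR=W
cmd 8: advance +9 → t=71, phase=(9,7,0,6) → FL=W FR=W RL=S RR=S

after cmd 1 (t=20): FL=S FR=S RL=W RR=S
after cmd 2 (t=25): FL=W FR=W RL=S RR=W
after cmd 3 (t=36): FL=S FR=S RL=W RR=S
after cmd 4 (t=39): FL=W FR=W RL=S RR=S
after cmd 5 (t=46): FL=S FR=W RL=W RR=W
after cmd 6 (t=48): FL=S FR=S RL=W RR=W
after cmd 7 (t=62): FL=S FR=W RL=W RR=W
after cmd 8 (t=71): FL=W FR=W RL=S RR=S


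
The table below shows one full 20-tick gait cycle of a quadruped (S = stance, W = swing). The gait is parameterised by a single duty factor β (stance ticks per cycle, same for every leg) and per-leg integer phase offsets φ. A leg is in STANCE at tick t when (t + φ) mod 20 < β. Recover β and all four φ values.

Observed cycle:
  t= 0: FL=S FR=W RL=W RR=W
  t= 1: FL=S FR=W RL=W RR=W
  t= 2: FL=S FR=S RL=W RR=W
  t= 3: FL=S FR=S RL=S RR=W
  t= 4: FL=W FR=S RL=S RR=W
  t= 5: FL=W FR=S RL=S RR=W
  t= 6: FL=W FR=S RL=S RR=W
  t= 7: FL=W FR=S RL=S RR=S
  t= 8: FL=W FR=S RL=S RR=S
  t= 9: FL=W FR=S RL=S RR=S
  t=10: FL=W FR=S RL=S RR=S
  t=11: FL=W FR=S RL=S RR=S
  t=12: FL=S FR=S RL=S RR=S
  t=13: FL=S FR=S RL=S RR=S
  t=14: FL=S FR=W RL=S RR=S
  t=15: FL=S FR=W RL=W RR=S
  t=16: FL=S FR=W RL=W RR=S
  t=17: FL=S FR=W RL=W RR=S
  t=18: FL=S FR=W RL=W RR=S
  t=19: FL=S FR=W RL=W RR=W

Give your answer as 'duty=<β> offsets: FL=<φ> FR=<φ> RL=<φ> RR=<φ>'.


duty β = stance ticks per leg = 12
FL: stance ticks = 12; W→S at t=12 → φ=8
FR: stance ticks = 12; W→S at t=2 → φ=18
RL: stance ticks = 12; W→S at t=3 → φ=17
RR: stance ticks = 12; W→S at t=7 → φ=13

duty=12 offsets: FL=8 FR=18 RL=17 RR=13


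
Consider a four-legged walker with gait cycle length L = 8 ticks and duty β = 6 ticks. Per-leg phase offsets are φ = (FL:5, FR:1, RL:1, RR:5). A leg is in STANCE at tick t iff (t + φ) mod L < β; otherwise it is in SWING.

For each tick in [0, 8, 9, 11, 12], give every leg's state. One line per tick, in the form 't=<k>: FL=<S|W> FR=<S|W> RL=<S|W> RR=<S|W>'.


t=0: phase=(5,1,1,5) vs β=6 → FL=S FR=S RL=S RR=S
t=8: phase=(5,1,1,5) vs β=6 → FL=S FR=S RL=S RR=S
t=9: phase=(6,2,2,6) vs β=6 → FL=W FR=S RL=S RR=W
t=11: phase=(0,4,4,0) vs β=6 → FL=S FR=S RL=S RR=S
t=12: phase=(1,5,5,1) vs β=6 → FL=S FR=S RL=S RR=S

t=0: FL=S FR=S RL=S RR=S
t=8: FL=S FR=S RL=S RR=S
t=9: FL=W FR=S RL=S RR=W
t=11: FL=S FR=S RL=S RR=S
t=12: FL=S FR=S RL=S RR=S


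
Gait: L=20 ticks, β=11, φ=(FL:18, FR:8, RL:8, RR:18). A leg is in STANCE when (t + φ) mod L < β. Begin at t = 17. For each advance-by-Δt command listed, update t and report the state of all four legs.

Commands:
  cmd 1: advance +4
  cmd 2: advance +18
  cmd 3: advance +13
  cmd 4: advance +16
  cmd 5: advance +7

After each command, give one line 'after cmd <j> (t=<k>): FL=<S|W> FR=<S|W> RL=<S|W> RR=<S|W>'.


start t=17: FL=W FR=S RL=S RR=W
cmd 1: advance +4 → t=21, phase=(19,9,9,19) → FL=W FR=S RL=S RR=W
cmd 2: advance +18 → t=39, phase=(17,7,7,17) → FL=W FR=S RL=S RR=W
cmd 3: advance +13 → t=52, phase=(10,0,0,10) → FL=S FR=S RL=S RR=S
cmd 4: advance +16 → t=68, phase=(6,16,16,6) → FL=S FR=W RL=W RR=S
cmd 5: advance +7 → t=75, phase=(13,3,3,13) → FL=W FR=S RL=S RR=W

after cmd 1 (t=21): FL=W FR=S RL=S RR=W
after cmd 2 (t=39): FL=W FR=S RL=S RR=W
after cmd 3 (t=52): FL=S FR=S RL=S RR=S
after cmd 4 (t=68): FL=S FR=W RL=W RR=S
after cmd 5 (t=75): FL=W FR=S RL=S RR=W


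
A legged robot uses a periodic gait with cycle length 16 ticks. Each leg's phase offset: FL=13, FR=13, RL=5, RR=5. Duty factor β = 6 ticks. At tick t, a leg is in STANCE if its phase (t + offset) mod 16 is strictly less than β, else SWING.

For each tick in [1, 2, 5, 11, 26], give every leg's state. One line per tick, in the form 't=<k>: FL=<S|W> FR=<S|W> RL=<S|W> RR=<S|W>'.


t=1: FL=W FR=W RL=W RR=W
t=2: FL=W FR=W RL=W RR=W
t=5: FL=S FR=S RL=W RR=W
t=11: FL=W FR=W RL=S RR=S
t=26: FL=W FR=W RL=W RR=W

t=1: phase=(14,14,6,6) vs β=6 → FL=W FR=W RL=W RR=W
t=2: phase=(15,15,7,7) vs β=6 → FL=W FR=W RL=W RR=W
t=5: phase=(2,2,10,10) vs β=6 → FL=S FR=S RL=W RR=W
t=11: phase=(8,8,0,0) vs β=6 → FL=W FR=W RL=S RR=S
t=26: phase=(7,7,15,15) vs β=6 → FL=W FR=W RL=W RR=W


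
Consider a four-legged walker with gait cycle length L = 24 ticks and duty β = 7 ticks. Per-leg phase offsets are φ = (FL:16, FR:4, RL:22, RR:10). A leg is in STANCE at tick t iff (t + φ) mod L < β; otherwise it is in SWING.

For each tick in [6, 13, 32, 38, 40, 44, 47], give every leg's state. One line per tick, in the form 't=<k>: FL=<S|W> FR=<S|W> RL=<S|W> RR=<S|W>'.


t=6: FL=W FR=W RL=S RR=W
t=13: FL=S FR=W RL=W RR=W
t=32: FL=S FR=W RL=S RR=W
t=38: FL=S FR=W RL=W RR=S
t=40: FL=W FR=W RL=W RR=S
t=44: FL=W FR=S RL=W RR=S
t=47: FL=W FR=S RL=W RR=W

t=6: phase=(22,10,4,16) vs β=7 → FL=W FR=W RL=S RR=W
t=13: phase=(5,17,11,23) vs β=7 → FL=S FR=W RL=W RR=W
t=32: phase=(0,12,6,18) vs β=7 → FL=S FR=W RL=S RR=W
t=38: phase=(6,18,12,0) vs β=7 → FL=S FR=W RL=W RR=S
t=40: phase=(8,20,14,2) vs β=7 → FL=W FR=W RL=W RR=S
t=44: phase=(12,0,18,6) vs β=7 → FL=W FR=S RL=W RR=S
t=47: phase=(15,3,21,9) vs β=7 → FL=W FR=S RL=W RR=W


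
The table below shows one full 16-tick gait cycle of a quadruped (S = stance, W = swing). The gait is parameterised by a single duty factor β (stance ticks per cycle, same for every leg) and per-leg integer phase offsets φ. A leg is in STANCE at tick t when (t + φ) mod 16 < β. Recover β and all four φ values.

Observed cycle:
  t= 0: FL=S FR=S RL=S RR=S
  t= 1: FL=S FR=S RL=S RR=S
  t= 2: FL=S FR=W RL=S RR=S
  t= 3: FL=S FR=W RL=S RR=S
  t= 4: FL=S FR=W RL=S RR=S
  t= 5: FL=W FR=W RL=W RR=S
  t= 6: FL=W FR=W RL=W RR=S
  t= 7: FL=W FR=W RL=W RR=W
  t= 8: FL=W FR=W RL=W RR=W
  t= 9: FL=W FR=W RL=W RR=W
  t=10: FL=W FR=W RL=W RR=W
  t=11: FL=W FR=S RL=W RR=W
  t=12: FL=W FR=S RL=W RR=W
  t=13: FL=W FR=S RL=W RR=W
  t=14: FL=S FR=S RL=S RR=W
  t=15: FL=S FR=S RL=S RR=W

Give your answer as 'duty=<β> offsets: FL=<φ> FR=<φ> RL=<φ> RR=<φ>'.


duty=7 offsets: FL=2 FR=5 RL=2 RR=0

duty β = stance ticks per leg = 7
FL: stance ticks = 7; W→S at t=14 → φ=2
FR: stance ticks = 7; W→S at t=11 → φ=5
RL: stance ticks = 7; W→S at t=14 → φ=2
RR: stance ticks = 7; W→S at t=0 → φ=0


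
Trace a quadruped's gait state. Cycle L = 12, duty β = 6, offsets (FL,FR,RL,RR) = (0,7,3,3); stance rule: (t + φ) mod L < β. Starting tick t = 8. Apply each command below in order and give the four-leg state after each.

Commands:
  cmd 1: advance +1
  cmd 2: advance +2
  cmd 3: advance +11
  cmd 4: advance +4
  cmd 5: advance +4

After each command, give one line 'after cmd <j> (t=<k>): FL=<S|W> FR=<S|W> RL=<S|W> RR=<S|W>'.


start t=8: FL=W FR=S RL=W RR=W
cmd 1: advance +1 → t=9, phase=(9,4,0,0) → FL=W FR=S RL=S RR=S
cmd 2: advance +2 → t=11, phase=(11,6,2,2) → FL=W FR=W RL=S RR=S
cmd 3: advance +11 → t=22, phase=(10,5,1,1) → FL=W FR=S RL=S RR=S
cmd 4: advance +4 → t=26, phase=(2,9,5,5) → FL=S FR=W RL=S RR=S
cmd 5: advance +4 → t=30, phase=(6,1,9,9) → FL=W FR=S RL=W RR=W

after cmd 1 (t=9): FL=W FR=S RL=S RR=S
after cmd 2 (t=11): FL=W FR=W RL=S RR=S
after cmd 3 (t=22): FL=W FR=S RL=S RR=S
after cmd 4 (t=26): FL=S FR=W RL=S RR=S
after cmd 5 (t=30): FL=W FR=S RL=W RR=W


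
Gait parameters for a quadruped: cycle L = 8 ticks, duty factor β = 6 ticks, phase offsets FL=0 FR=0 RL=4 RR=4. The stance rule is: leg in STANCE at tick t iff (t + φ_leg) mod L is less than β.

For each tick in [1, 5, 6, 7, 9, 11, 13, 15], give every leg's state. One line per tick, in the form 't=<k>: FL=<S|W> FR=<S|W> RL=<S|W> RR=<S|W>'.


t=1: FL=S FR=S RL=S RR=S
t=5: FL=S FR=S RL=S RR=S
t=6: FL=W FR=W RL=S RR=S
t=7: FL=W FR=W RL=S RR=S
t=9: FL=S FR=S RL=S RR=S
t=11: FL=S FR=S RL=W RR=W
t=13: FL=S FR=S RL=S RR=S
t=15: FL=W FR=W RL=S RR=S

t=1: phase=(1,1,5,5) vs β=6 → FL=S FR=S RL=S RR=S
t=5: phase=(5,5,1,1) vs β=6 → FL=S FR=S RL=S RR=S
t=6: phase=(6,6,2,2) vs β=6 → FL=W FR=W RL=S RR=S
t=7: phase=(7,7,3,3) vs β=6 → FL=W FR=W RL=S RR=S
t=9: phase=(1,1,5,5) vs β=6 → FL=S FR=S RL=S RR=S
t=11: phase=(3,3,7,7) vs β=6 → FL=S FR=S RL=W RR=W
t=13: phase=(5,5,1,1) vs β=6 → FL=S FR=S RL=S RR=S
t=15: phase=(7,7,3,3) vs β=6 → FL=W FR=W RL=S RR=S


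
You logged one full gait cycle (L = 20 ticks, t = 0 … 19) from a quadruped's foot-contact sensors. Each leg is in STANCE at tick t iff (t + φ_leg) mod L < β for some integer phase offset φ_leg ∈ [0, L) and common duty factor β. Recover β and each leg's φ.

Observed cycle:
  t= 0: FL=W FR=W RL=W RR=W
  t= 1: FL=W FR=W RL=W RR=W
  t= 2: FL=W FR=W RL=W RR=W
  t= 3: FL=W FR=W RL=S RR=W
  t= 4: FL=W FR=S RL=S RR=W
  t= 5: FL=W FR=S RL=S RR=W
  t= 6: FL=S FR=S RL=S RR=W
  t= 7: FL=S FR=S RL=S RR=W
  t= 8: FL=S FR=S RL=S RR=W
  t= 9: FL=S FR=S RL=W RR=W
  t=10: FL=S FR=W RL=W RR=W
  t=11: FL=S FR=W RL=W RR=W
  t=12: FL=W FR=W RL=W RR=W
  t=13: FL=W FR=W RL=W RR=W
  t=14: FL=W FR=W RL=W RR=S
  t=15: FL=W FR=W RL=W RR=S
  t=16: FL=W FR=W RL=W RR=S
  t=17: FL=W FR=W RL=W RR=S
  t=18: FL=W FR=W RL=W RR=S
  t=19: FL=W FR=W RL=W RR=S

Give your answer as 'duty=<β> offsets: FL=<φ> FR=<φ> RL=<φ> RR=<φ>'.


duty=6 offsets: FL=14 FR=16 RL=17 RR=6

duty β = stance ticks per leg = 6
FL: stance ticks = 6; W→S at t=6 → φ=14
FR: stance ticks = 6; W→S at t=4 → φ=16
RL: stance ticks = 6; W→S at t=3 → φ=17
RR: stance ticks = 6; W→S at t=14 → φ=6


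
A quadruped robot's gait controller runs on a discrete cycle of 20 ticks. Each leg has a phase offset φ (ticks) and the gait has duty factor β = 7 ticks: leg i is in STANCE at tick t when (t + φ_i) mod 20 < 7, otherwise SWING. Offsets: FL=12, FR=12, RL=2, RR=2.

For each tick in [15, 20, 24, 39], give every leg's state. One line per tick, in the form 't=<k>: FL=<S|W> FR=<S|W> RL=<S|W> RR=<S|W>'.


t=15: FL=W FR=W RL=W RR=W
t=20: FL=W FR=W RL=S RR=S
t=24: FL=W FR=W RL=S RR=S
t=39: FL=W FR=W RL=S RR=S

t=15: phase=(7,7,17,17) vs β=7 → FL=W FR=W RL=W RR=W
t=20: phase=(12,12,2,2) vs β=7 → FL=W FR=W RL=S RR=S
t=24: phase=(16,16,6,6) vs β=7 → FL=W FR=W RL=S RR=S
t=39: phase=(11,11,1,1) vs β=7 → FL=W FR=W RL=S RR=S


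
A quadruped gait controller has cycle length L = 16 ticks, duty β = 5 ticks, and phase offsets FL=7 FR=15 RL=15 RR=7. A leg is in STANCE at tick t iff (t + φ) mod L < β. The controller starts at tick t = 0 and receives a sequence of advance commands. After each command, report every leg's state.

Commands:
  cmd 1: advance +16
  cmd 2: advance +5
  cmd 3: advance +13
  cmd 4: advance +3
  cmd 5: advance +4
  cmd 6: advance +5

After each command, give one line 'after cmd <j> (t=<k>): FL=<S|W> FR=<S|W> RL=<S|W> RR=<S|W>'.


start t=0: FL=W FR=W RL=W RR=W
cmd 1: advance +16 → t=16, phase=(7,15,15,7) → FL=W FR=W RL=W RR=W
cmd 2: advance +5 → t=21, phase=(12,4,4,12) → FL=W FR=S RL=S RR=W
cmd 3: advance +13 → t=34, phase=(9,1,1,9) → FL=W FR=S RL=S RR=W
cmd 4: advance +3 → t=37, phase=(12,4,4,12) → FL=W FR=S RL=S RR=W
cmd 5: advance +4 → t=41, phase=(0,8,8,0) → FL=S FR=W RL=W RR=S
cmd 6: advance +5 → t=46, phase=(5,13,13,5) → FL=W FR=W RL=W RR=W

after cmd 1 (t=16): FL=W FR=W RL=W RR=W
after cmd 2 (t=21): FL=W FR=S RL=S RR=W
after cmd 3 (t=34): FL=W FR=S RL=S RR=W
after cmd 4 (t=37): FL=W FR=S RL=S RR=W
after cmd 5 (t=41): FL=S FR=W RL=W RR=S
after cmd 6 (t=46): FL=W FR=W RL=W RR=W


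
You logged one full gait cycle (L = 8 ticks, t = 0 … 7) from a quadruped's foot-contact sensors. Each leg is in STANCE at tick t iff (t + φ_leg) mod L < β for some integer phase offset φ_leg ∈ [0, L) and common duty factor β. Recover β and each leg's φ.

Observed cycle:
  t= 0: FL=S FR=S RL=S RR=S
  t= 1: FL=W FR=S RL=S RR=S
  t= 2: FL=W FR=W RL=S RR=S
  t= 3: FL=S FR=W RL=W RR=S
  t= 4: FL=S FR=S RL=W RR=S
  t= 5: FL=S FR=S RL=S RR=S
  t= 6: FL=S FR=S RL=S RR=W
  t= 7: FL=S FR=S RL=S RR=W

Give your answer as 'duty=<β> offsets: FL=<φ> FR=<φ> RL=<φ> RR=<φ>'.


duty β = stance ticks per leg = 6
FL: stance ticks = 6; W→S at t=3 → φ=5
FR: stance ticks = 6; W→S at t=4 → φ=4
RL: stance ticks = 6; W→S at t=5 → φ=3
RR: stance ticks = 6; W→S at t=0 → φ=0

duty=6 offsets: FL=5 FR=4 RL=3 RR=0


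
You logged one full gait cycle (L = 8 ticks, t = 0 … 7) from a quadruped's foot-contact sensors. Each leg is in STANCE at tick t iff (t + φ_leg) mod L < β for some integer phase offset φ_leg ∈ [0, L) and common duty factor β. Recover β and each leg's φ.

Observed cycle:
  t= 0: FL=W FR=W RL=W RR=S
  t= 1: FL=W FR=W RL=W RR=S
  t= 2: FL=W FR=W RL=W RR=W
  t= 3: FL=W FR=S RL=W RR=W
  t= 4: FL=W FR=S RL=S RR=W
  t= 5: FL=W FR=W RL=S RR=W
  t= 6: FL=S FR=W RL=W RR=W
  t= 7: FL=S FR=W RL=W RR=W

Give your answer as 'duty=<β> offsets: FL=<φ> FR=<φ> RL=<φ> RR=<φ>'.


duty=2 offsets: FL=2 FR=5 RL=4 RR=0

duty β = stance ticks per leg = 2
FL: stance ticks = 2; W→S at t=6 → φ=2
FR: stance ticks = 2; W→S at t=3 → φ=5
RL: stance ticks = 2; W→S at t=4 → φ=4
RR: stance ticks = 2; W→S at t=0 → φ=0


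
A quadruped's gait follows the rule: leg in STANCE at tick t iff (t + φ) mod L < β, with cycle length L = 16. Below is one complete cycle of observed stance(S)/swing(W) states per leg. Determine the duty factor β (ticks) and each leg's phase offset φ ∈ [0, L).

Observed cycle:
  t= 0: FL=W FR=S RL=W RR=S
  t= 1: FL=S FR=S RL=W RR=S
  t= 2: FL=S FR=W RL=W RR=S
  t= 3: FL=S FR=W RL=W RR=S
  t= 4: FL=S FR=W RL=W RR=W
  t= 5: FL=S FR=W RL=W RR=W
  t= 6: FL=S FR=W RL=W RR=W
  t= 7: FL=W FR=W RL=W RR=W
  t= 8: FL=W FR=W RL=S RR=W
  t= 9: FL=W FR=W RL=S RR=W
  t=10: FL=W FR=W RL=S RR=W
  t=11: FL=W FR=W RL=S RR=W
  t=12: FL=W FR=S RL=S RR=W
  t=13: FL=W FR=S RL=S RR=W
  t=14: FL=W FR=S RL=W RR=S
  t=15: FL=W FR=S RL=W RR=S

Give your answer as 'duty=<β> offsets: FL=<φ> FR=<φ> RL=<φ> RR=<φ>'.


duty=6 offsets: FL=15 FR=4 RL=8 RR=2

duty β = stance ticks per leg = 6
FL: stance ticks = 6; W→S at t=1 → φ=15
FR: stance ticks = 6; W→S at t=12 → φ=4
RL: stance ticks = 6; W→S at t=8 → φ=8
RR: stance ticks = 6; W→S at t=14 → φ=2


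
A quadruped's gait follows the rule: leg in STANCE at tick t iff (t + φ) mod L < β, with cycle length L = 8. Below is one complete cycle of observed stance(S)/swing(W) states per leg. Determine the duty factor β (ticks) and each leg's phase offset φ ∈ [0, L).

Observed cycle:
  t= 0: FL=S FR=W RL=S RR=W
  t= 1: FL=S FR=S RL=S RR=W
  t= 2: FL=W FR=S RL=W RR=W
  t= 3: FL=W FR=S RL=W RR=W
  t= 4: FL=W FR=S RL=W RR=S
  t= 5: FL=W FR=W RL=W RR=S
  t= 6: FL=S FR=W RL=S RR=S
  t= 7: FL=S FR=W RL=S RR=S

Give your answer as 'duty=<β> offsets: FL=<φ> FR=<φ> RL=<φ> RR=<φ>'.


duty β = stance ticks per leg = 4
FL: stance ticks = 4; W→S at t=6 → φ=2
FR: stance ticks = 4; W→S at t=1 → φ=7
RL: stance ticks = 4; W→S at t=6 → φ=2
RR: stance ticks = 4; W→S at t=4 → φ=4

duty=4 offsets: FL=2 FR=7 RL=2 RR=4


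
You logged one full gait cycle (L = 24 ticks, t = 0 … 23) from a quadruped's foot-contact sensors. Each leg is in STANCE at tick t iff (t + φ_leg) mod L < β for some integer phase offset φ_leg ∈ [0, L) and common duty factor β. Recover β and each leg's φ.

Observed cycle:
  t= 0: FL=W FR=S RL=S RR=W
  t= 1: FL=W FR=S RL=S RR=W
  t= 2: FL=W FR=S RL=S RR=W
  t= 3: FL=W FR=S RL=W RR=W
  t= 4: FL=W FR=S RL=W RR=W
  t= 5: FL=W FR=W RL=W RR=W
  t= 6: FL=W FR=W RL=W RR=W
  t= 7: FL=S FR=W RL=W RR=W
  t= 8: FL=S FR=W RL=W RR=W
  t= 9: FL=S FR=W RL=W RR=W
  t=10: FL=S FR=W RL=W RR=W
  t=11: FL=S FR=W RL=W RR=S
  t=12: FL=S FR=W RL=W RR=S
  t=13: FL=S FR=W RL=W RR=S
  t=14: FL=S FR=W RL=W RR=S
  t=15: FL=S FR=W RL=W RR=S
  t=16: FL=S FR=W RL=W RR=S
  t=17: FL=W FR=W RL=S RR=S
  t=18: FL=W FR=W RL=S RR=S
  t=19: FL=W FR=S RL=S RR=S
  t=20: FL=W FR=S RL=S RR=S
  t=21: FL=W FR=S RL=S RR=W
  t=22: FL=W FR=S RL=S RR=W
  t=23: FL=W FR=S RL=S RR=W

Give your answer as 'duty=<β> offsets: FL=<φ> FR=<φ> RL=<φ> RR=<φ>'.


duty β = stance ticks per leg = 10
FL: stance ticks = 10; W→S at t=7 → φ=17
FR: stance ticks = 10; W→S at t=19 → φ=5
RL: stance ticks = 10; W→S at t=17 → φ=7
RR: stance ticks = 10; W→S at t=11 → φ=13

duty=10 offsets: FL=17 FR=5 RL=7 RR=13


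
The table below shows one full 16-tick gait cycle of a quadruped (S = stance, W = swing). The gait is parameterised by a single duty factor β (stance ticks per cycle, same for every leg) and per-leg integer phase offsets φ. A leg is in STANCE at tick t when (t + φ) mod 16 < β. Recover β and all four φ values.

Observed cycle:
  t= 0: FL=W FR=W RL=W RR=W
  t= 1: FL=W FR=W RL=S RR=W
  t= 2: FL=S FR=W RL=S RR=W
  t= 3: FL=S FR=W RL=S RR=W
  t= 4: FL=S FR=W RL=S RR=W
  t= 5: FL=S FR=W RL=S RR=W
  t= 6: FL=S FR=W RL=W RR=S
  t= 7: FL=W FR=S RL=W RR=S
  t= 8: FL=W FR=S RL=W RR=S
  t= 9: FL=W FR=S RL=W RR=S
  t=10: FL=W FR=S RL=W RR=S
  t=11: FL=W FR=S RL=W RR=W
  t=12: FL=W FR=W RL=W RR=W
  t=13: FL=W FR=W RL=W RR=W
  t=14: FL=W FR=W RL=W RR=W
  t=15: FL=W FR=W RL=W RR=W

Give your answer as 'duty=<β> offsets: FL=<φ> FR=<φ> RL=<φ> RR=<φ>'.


duty β = stance ticks per leg = 5
FL: stance ticks = 5; W→S at t=2 → φ=14
FR: stance ticks = 5; W→S at t=7 → φ=9
RL: stance ticks = 5; W→S at t=1 → φ=15
RR: stance ticks = 5; W→S at t=6 → φ=10

duty=5 offsets: FL=14 FR=9 RL=15 RR=10


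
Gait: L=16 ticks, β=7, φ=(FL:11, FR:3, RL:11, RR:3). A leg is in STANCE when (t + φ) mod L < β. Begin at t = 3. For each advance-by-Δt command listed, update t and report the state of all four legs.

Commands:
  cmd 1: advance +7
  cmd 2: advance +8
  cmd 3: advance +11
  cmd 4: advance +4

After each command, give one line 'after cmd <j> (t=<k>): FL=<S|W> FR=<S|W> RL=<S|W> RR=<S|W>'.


after cmd 1 (t=10): FL=S FR=W RL=S RR=W
after cmd 2 (t=18): FL=W FR=S RL=W RR=S
after cmd 3 (t=29): FL=W FR=S RL=W RR=S
after cmd 4 (t=33): FL=W FR=S RL=W RR=S

start t=3: FL=W FR=S RL=W RR=S
cmd 1: advance +7 → t=10, phase=(5,13,5,13) → FL=S FR=W RL=S RR=W
cmd 2: advance +8 → t=18, phase=(13,5,13,5) → FL=W FR=S RL=W RR=S
cmd 3: advance +11 → t=29, phase=(8,0,8,0) → FL=W FR=S RL=W RR=S
cmd 4: advance +4 → t=33, phase=(12,4,12,4) → FL=W FR=S RL=W RR=S


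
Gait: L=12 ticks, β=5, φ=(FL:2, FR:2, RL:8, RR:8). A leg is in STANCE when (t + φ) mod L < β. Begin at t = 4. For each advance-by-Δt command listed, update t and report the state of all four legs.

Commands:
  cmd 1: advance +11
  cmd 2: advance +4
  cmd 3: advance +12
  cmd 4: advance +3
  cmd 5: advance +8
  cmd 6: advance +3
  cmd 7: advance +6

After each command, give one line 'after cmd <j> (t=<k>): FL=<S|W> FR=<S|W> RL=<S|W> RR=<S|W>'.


after cmd 1 (t=15): FL=W FR=W RL=W RR=W
after cmd 2 (t=19): FL=W FR=W RL=S RR=S
after cmd 3 (t=31): FL=W FR=W RL=S RR=S
after cmd 4 (t=34): FL=S FR=S RL=W RR=W
after cmd 5 (t=42): FL=W FR=W RL=S RR=S
after cmd 6 (t=45): FL=W FR=W RL=W RR=W
after cmd 7 (t=51): FL=W FR=W RL=W RR=W

start t=4: FL=W FR=W RL=S RR=S
cmd 1: advance +11 → t=15, phase=(5,5,11,11) → FL=W FR=W RL=W RR=W
cmd 2: advance +4 → t=19, phase=(9,9,3,3) → FL=W FR=W RL=S RR=S
cmd 3: advance +12 → t=31, phase=(9,9,3,3) → FL=W FR=W RL=S RR=S
cmd 4: advance +3 → t=34, phase=(0,0,6,6) → FL=S FR=S RL=W RR=W
cmd 5: advance +8 → t=42, phase=(8,8,2,2) → FL=W FR=W RL=S RR=S
cmd 6: advance +3 → t=45, phase=(11,11,5,5) → FL=W FR=W RL=W RR=W
cmd 7: advance +6 → t=51, phase=(5,5,11,11) → FL=W FR=W RL=W RR=W


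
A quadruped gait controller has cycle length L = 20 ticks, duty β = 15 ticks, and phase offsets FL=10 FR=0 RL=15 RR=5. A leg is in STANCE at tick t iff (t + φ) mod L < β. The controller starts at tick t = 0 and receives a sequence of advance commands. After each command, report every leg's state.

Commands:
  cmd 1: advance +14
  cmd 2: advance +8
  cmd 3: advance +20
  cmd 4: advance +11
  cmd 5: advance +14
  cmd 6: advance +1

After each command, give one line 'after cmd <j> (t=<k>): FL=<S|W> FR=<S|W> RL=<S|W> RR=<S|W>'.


after cmd 1 (t=14): FL=S FR=S RL=S RR=W
after cmd 2 (t=22): FL=S FR=S RL=W RR=S
after cmd 3 (t=42): FL=S FR=S RL=W RR=S
after cmd 4 (t=53): FL=S FR=S RL=S RR=W
after cmd 5 (t=67): FL=W FR=S RL=S RR=S
after cmd 6 (t=68): FL=W FR=S RL=S RR=S

start t=0: FL=S FR=S RL=W RR=S
cmd 1: advance +14 → t=14, phase=(4,14,9,19) → FL=S FR=S RL=S RR=W
cmd 2: advance +8 → t=22, phase=(12,2,17,7) → FL=S FR=S RL=W RR=S
cmd 3: advance +20 → t=42, phase=(12,2,17,7) → FL=S FR=S RL=W RR=S
cmd 4: advance +11 → t=53, phase=(3,13,8,18) → FL=S FR=S RL=S RR=W
cmd 5: advance +14 → t=67, phase=(17,7,2,12) → FL=W FR=S RL=S RR=S
cmd 6: advance +1 → t=68, phase=(18,8,3,13) → FL=W FR=S RL=S RR=S


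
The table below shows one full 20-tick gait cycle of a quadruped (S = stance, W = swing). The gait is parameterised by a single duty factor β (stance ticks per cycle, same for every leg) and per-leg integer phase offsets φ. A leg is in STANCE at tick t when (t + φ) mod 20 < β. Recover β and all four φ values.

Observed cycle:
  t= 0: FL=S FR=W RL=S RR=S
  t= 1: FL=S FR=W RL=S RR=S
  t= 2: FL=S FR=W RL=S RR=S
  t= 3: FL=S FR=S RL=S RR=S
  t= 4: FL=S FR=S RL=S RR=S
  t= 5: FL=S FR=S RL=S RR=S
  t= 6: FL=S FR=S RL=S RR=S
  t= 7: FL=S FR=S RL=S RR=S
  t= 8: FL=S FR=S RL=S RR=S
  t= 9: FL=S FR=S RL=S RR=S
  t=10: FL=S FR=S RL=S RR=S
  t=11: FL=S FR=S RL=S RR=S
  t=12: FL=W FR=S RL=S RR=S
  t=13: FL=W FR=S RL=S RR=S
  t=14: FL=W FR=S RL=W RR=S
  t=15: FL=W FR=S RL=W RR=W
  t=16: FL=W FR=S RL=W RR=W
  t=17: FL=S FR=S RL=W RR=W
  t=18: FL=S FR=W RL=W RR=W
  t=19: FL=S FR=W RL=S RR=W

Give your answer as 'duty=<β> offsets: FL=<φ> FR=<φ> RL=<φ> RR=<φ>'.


duty β = stance ticks per leg = 15
FL: stance ticks = 15; W→S at t=17 → φ=3
FR: stance ticks = 15; W→S at t=3 → φ=17
RL: stance ticks = 15; W→S at t=19 → φ=1
RR: stance ticks = 15; W→S at t=0 → φ=0

duty=15 offsets: FL=3 FR=17 RL=1 RR=0


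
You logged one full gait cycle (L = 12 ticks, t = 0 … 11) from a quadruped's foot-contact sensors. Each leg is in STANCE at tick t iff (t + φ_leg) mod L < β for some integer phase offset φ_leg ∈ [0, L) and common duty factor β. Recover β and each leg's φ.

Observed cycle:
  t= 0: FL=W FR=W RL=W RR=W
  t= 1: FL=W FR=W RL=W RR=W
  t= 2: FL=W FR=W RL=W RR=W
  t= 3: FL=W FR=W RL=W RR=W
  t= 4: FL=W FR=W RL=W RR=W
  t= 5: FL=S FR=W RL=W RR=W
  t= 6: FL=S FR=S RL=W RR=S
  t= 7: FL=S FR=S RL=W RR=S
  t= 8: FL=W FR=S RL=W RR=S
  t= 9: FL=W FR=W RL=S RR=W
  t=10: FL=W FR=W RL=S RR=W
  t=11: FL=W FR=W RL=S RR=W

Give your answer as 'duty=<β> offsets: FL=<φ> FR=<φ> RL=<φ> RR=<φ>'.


duty=3 offsets: FL=7 FR=6 RL=3 RR=6

duty β = stance ticks per leg = 3
FL: stance ticks = 3; W→S at t=5 → φ=7
FR: stance ticks = 3; W→S at t=6 → φ=6
RL: stance ticks = 3; W→S at t=9 → φ=3
RR: stance ticks = 3; W→S at t=6 → φ=6


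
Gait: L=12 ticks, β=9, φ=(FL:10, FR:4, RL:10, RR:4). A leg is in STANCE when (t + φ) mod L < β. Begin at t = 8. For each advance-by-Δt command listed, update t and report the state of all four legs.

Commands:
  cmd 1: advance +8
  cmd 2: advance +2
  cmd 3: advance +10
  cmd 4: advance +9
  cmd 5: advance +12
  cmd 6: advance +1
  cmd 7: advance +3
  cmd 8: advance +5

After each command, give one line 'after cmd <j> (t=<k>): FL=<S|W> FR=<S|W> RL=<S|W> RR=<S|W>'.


after cmd 1 (t=16): FL=S FR=S RL=S RR=S
after cmd 2 (t=18): FL=S FR=W RL=S RR=W
after cmd 3 (t=28): FL=S FR=S RL=S RR=S
after cmd 4 (t=37): FL=W FR=S RL=W RR=S
after cmd 5 (t=49): FL=W FR=S RL=W RR=S
after cmd 6 (t=50): FL=S FR=S RL=S RR=S
after cmd 7 (t=53): FL=S FR=W RL=S RR=W
after cmd 8 (t=58): FL=S FR=S RL=S RR=S

start t=8: FL=S FR=S RL=S RR=S
cmd 1: advance +8 → t=16, phase=(2,8,2,8) → FL=S FR=S RL=S RR=S
cmd 2: advance +2 → t=18, phase=(4,10,4,10) → FL=S FR=W RL=S RR=W
cmd 3: advance +10 → t=28, phase=(2,8,2,8) → FL=S FR=S RL=S RR=S
cmd 4: advance +9 → t=37, phase=(11,5,11,5) → FL=W FR=S RL=W RR=S
cmd 5: advance +12 → t=49, phase=(11,5,11,5) → FL=W FR=S RL=W RR=S
cmd 6: advance +1 → t=50, phase=(0,6,0,6) → FL=S FR=S RL=S RR=S
cmd 7: advance +3 → t=53, phase=(3,9,3,9) → FL=S FR=W RL=S RR=W
cmd 8: advance +5 → t=58, phase=(8,2,8,2) → FL=S FR=S RL=S RR=S


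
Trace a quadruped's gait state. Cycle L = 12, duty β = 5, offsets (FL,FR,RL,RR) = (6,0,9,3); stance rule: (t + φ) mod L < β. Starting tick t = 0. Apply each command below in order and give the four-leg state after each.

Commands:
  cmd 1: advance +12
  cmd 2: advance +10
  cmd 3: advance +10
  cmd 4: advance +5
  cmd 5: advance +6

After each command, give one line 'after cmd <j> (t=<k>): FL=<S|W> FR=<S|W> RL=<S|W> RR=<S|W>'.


start t=0: FL=W FR=S RL=W RR=S
cmd 1: advance +12 → t=12, phase=(6,0,9,3) → FL=W FR=S RL=W RR=S
cmd 2: advance +10 → t=22, phase=(4,10,7,1) → FL=S FR=W RL=W RR=S
cmd 3: advance +10 → t=32, phase=(2,8,5,11) → FL=S FR=W RL=W RR=W
cmd 4: advance +5 → t=37, phase=(7,1,10,4) → FL=W FR=S RL=W RR=S
cmd 5: advance +6 → t=43, phase=(1,7,4,10) → FL=S FR=W RL=S RR=W

after cmd 1 (t=12): FL=W FR=S RL=W RR=S
after cmd 2 (t=22): FL=S FR=W RL=W RR=S
after cmd 3 (t=32): FL=S FR=W RL=W RR=W
after cmd 4 (t=37): FL=W FR=S RL=W RR=S
after cmd 5 (t=43): FL=S FR=W RL=S RR=W


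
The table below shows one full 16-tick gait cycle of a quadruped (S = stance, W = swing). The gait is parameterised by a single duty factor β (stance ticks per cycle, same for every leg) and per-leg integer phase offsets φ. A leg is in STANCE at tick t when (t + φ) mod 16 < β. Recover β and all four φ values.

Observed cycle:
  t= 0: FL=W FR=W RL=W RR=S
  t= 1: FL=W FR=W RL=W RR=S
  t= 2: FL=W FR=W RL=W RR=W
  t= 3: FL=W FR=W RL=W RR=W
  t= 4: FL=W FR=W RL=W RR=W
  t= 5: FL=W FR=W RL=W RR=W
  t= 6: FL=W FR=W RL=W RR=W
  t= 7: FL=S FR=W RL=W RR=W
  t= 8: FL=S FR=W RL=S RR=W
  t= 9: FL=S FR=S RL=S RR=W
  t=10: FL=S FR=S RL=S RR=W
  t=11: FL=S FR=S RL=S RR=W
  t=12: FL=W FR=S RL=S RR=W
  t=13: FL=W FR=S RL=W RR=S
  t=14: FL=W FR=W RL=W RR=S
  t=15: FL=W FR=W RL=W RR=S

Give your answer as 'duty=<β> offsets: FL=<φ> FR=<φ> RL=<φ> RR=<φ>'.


duty β = stance ticks per leg = 5
FL: stance ticks = 5; W→S at t=7 → φ=9
FR: stance ticks = 5; W→S at t=9 → φ=7
RL: stance ticks = 5; W→S at t=8 → φ=8
RR: stance ticks = 5; W→S at t=13 → φ=3

duty=5 offsets: FL=9 FR=7 RL=8 RR=3


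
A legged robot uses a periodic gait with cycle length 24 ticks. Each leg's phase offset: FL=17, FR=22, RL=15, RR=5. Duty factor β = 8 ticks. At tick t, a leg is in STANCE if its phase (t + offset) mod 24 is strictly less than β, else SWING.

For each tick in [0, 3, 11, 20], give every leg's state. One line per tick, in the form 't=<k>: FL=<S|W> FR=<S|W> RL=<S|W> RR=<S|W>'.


t=0: FL=W FR=W RL=W RR=S
t=3: FL=W FR=S RL=W RR=W
t=11: FL=S FR=W RL=S RR=W
t=20: FL=W FR=W RL=W RR=S

t=0: phase=(17,22,15,5) vs β=8 → FL=W FR=W RL=W RR=S
t=3: phase=(20,1,18,8) vs β=8 → FL=W FR=S RL=W RR=W
t=11: phase=(4,9,2,16) vs β=8 → FL=S FR=W RL=S RR=W
t=20: phase=(13,18,11,1) vs β=8 → FL=W FR=W RL=W RR=S


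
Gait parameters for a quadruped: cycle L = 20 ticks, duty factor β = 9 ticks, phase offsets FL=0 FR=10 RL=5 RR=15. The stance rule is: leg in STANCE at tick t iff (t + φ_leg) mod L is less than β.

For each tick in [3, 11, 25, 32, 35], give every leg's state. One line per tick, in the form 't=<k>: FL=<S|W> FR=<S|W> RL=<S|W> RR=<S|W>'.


t=3: FL=S FR=W RL=S RR=W
t=11: FL=W FR=S RL=W RR=S
t=25: FL=S FR=W RL=W RR=S
t=32: FL=W FR=S RL=W RR=S
t=35: FL=W FR=S RL=S RR=W

t=3: phase=(3,13,8,18) vs β=9 → FL=S FR=W RL=S RR=W
t=11: phase=(11,1,16,6) vs β=9 → FL=W FR=S RL=W RR=S
t=25: phase=(5,15,10,0) vs β=9 → FL=S FR=W RL=W RR=S
t=32: phase=(12,2,17,7) vs β=9 → FL=W FR=S RL=W RR=S
t=35: phase=(15,5,0,10) vs β=9 → FL=W FR=S RL=S RR=W


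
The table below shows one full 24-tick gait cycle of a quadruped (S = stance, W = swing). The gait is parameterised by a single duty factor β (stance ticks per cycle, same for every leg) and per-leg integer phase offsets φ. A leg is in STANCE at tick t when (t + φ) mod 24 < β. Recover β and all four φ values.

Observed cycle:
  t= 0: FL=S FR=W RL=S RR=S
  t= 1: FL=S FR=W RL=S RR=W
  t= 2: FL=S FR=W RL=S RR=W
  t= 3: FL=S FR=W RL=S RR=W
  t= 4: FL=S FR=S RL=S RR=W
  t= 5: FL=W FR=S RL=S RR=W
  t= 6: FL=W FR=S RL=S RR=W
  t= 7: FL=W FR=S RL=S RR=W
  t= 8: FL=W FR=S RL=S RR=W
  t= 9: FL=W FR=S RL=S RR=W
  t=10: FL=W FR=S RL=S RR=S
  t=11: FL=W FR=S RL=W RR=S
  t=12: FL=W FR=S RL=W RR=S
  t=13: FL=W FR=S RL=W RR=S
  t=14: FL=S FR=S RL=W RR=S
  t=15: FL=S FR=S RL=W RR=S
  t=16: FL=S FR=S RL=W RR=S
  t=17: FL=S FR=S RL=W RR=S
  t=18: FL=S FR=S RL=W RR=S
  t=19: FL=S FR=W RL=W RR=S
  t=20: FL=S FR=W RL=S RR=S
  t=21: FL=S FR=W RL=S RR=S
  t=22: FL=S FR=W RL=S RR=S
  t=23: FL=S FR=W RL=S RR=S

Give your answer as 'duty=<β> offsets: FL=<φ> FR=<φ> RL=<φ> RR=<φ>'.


duty=15 offsets: FL=10 FR=20 RL=4 RR=14

duty β = stance ticks per leg = 15
FL: stance ticks = 15; W→S at t=14 → φ=10
FR: stance ticks = 15; W→S at t=4 → φ=20
RL: stance ticks = 15; W→S at t=20 → φ=4
RR: stance ticks = 15; W→S at t=10 → φ=14


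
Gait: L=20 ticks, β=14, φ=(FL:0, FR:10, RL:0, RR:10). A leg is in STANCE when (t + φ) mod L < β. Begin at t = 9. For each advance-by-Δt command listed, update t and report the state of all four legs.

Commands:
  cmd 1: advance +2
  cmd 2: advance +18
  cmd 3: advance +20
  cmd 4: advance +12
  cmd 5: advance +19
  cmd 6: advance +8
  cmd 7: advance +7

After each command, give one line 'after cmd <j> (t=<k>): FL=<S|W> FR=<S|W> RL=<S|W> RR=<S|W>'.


after cmd 1 (t=11): FL=S FR=S RL=S RR=S
after cmd 2 (t=29): FL=S FR=W RL=S RR=W
after cmd 3 (t=49): FL=S FR=W RL=S RR=W
after cmd 4 (t=61): FL=S FR=S RL=S RR=S
after cmd 5 (t=80): FL=S FR=S RL=S RR=S
after cmd 6 (t=88): FL=S FR=W RL=S RR=W
after cmd 7 (t=95): FL=W FR=S RL=W RR=S

start t=9: FL=S FR=W RL=S RR=W
cmd 1: advance +2 → t=11, phase=(11,1,11,1) → FL=S FR=S RL=S RR=S
cmd 2: advance +18 → t=29, phase=(9,19,9,19) → FL=S FR=W RL=S RR=W
cmd 3: advance +20 → t=49, phase=(9,19,9,19) → FL=S FR=W RL=S RR=W
cmd 4: advance +12 → t=61, phase=(1,11,1,11) → FL=S FR=S RL=S RR=S
cmd 5: advance +19 → t=80, phase=(0,10,0,10) → FL=S FR=S RL=S RR=S
cmd 6: advance +8 → t=88, phase=(8,18,8,18) → FL=S FR=W RL=S RR=W
cmd 7: advance +7 → t=95, phase=(15,5,15,5) → FL=W FR=S RL=W RR=S


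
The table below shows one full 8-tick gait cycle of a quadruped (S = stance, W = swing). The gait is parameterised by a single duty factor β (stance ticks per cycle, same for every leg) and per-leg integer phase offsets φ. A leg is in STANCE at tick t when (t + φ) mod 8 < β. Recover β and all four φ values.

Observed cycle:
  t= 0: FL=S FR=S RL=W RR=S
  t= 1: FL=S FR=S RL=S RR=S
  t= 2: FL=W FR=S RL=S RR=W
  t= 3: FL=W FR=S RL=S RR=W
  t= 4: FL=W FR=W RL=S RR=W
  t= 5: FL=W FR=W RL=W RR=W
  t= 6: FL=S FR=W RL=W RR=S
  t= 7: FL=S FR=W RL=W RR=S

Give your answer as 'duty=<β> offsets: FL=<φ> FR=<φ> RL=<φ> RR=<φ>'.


duty=4 offsets: FL=2 FR=0 RL=7 RR=2

duty β = stance ticks per leg = 4
FL: stance ticks = 4; W→S at t=6 → φ=2
FR: stance ticks = 4; W→S at t=0 → φ=0
RL: stance ticks = 4; W→S at t=1 → φ=7
RR: stance ticks = 4; W→S at t=6 → φ=2
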